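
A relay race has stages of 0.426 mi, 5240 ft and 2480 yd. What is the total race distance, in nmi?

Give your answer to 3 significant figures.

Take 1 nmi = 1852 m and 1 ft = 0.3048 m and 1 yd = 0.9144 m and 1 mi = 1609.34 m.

2.46 nmi

0.426 mi × 1609.34 = 685.579 m
5240 ft × 0.3048 = 1597.15 m
2480 yd × 0.9144 = 2267.71 m
Sum: 685.579 + 1597.15 + 2267.71 = 4550.44 m
In nmi: 4550.44 / 1852 = 2.45704 nmi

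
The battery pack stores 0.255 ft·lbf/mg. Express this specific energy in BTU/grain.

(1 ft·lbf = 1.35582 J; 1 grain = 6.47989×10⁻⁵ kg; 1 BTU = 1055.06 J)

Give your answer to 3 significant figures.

0.255 ft·lbf/mg × 1.35582 J/ft·lbf ÷ 10⁻⁶ kg/mg = 345734 J/kg
345734 J/kg ÷ 1055.06 J/BTU × 6.47989×10⁻⁵ kg/grain = 0.021234 BTU/grain

0.0212 BTU/grain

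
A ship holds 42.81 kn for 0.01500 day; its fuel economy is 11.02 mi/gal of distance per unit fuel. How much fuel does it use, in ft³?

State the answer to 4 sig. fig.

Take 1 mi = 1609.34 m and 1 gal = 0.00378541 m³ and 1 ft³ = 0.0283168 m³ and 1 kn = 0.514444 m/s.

0.2151 ft³

42.81 kn → 22.0233 m/s
0.01500 day → 1296 s
d = v × t = 22.0233 × 1296 = 28542.2 m
11.02 mi/gal → 4.68507×10⁶ m/m³
V = d / (distance per unit fuel) = 28542.2 / 4.68507×10⁶ = 0.00609216 m³
In ft³: 0.00609216 / 0.0283168 = 0.215143 ft³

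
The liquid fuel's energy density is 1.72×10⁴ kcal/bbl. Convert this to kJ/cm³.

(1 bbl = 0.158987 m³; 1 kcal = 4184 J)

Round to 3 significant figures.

1.72×10⁴ kcal/bbl × 4184 J/kcal ÷ 0.158987 m³/bbl = 4.52646×10⁸ J/m³
4.52646×10⁸ J/m³ ÷ 1000 J/kJ × 10⁻⁶ m³/cm³ = 0.452646 kJ/cm³

0.453 kJ/cm³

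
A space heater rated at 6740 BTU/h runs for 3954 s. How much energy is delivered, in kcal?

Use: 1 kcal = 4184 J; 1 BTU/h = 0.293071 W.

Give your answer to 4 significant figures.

1867 kcal

6740 BTU/h × 0.293071 = 1975.3 W
E = P × t = 1975.3 W × 3954 s = 7.81034×10⁶ J
7.81034×10⁶ J ÷ (4184 J/kcal) = 1866.72 kcal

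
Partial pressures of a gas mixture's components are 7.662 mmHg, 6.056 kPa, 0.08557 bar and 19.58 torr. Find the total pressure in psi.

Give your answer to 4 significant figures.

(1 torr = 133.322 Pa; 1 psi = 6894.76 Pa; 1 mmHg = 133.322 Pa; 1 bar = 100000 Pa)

2.646 psi

7.662 mmHg × 133.322 = 1021.51 Pa
6.056 kPa × 1000 = 6056 Pa
0.08557 bar × 100000 = 8557 Pa
19.58 torr × 133.322 = 2610.44 Pa
Sum: 1021.51 + 6056 + 8557 + 2610.44 = 18245 Pa
In psi: 18245 / 6894.76 = 2.64621 psi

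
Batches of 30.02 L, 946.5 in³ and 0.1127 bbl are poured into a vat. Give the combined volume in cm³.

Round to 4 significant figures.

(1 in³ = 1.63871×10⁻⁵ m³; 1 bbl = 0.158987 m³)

6.345×10⁴ cm³

30.02 L × 0.001 → 0.03002 m³
946.5 in³ × 1.63871×10⁻⁵ → 0.0155104 m³
0.1127 bbl × 0.158987 → 0.0179178 m³
Combined: 0.03002 + 0.0155104 + 0.0179178 = 0.0634482 m³
In cm³: 0.0634482 / 10⁻⁶ = 63448.2 cm³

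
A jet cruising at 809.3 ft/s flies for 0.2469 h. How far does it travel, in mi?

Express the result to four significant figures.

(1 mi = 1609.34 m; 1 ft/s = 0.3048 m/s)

136.2 mi

809.3 ft/s × 0.3048 → 246.675 m/s
0.2469 h × 3600 → 888.84 s
d = v × t = 246.675 m/s × 888.84 s = 219255 m
219255 m ÷ (1609.34 m/mi) = 136.239 mi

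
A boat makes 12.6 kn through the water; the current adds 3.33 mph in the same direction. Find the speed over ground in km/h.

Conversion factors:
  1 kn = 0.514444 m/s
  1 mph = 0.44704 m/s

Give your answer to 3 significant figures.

12.6 kn × 0.514444 → 6.48199 m/s
3.33 mph × 0.44704 → 1.48864 m/s
Sum: 6.48199 + 1.48864 = 7.97063 m/s
In km/h: 7.97063 / (1/3.6) = 28.6943 km/h

28.7 km/h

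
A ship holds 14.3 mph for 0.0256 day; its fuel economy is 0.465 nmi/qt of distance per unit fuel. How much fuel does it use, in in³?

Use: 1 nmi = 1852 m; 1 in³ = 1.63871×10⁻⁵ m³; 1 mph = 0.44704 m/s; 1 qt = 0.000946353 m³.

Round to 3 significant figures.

14.3 mph → 6.39267 m/s
0.0256 day → 2211.84 s
d = v × t = 6.39267 × 2211.84 = 14139.6 m
0.465 nmi/qt → 909999 m/m³
V = d / (distance per unit fuel) = 14139.6 / 909999 = 0.015538 m³
In in³: 0.015538 / 1.63871×10⁻⁵ = 948.185 in³

948 in³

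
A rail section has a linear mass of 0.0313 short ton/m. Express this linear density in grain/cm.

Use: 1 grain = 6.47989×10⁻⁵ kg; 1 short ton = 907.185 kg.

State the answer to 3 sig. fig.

4380 grain/cm

0.0313 short ton/m × 907.185 kg/short ton = 28.3949 kg/m
28.3949 kg/m ÷ 6.47989×10⁻⁵ kg/grain × 0.01 m/cm = 4382 grain/cm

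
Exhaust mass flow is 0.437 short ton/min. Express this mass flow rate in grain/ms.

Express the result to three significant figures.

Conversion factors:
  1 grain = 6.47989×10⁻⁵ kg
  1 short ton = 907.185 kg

102 grain/ms

0.437 short ton/min × 907.185 kg/short ton ÷ 60 s/min = 6.60733 kg/s
6.60733 kg/s ÷ 6.47989×10⁻⁵ kg/grain × 0.001 s/ms = 101.967 grain/ms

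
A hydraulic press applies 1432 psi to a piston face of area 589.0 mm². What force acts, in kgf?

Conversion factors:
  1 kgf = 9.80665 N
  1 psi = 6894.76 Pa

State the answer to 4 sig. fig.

1432 psi × 6894.76 → 9.8733×10⁶ Pa
589.0 mm² × 10⁻⁶ → 5.89×10⁻⁴ m²
F = P × A = 9.8733×10⁶ Pa × 5.89×10⁻⁴ m² = 5815.37 N
5815.37 N ÷ (9.80665 N/kgf) = 593.003 kgf

593.0 kgf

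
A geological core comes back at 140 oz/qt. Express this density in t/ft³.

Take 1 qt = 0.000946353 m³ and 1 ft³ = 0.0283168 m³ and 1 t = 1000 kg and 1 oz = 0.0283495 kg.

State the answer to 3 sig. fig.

0.119 t/ft³

140 oz/qt × 0.0283495 kg/oz ÷ 0.000946353 m³/qt = 4193.92 kg/m³
4193.92 kg/m³ ÷ 1000 kg/t × 0.0283168 m³/ft³ = 0.118758 t/ft³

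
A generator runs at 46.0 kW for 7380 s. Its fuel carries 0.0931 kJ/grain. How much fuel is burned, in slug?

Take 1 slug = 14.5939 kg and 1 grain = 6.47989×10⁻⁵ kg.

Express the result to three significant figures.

16.2 slug

46.0 kW → 46000 W
E = P × t = 46000 × 7380 = 3.3948×10⁸ J
0.0931 kJ/grain → 1.43675×10⁶ J/kg
m = E / e_s = 3.3948×10⁸ / 1.43675×10⁶ = 236.283 kg
In slug: 236.283 / 14.5939 = 16.1905 slug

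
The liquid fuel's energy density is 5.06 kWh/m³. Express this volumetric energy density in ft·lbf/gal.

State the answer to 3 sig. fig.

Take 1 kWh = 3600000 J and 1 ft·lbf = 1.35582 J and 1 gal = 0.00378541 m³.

5.06 kWh/m³ × 3600000 J/kWh = 1.8216×10⁷ J/m³
1.8216×10⁷ J/m³ ÷ 1.35582 J/ft·lbf × 0.00378541 m³/gal = 50858.5 ft·lbf/gal

5.09×10⁴ ft·lbf/gal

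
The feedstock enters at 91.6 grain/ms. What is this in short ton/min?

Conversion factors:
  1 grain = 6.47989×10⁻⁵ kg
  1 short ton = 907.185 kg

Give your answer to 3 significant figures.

91.6 grain/ms × 6.47989×10⁻⁵ kg/grain ÷ 0.001 s/ms = 5.93558 kg/s
5.93558 kg/s ÷ 907.185 kg/short ton × 60 s/min = 0.392571 short ton/min

0.393 short ton/min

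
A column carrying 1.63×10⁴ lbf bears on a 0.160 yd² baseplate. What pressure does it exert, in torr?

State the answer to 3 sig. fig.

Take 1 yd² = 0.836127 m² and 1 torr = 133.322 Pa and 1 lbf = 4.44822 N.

1.63×10⁴ lbf × 4.44822 → 72506 N
0.160 yd² × 0.836127 → 0.13378 m²
P = F / A = 72506 N / 0.13378 m² = 541979 Pa
541979 Pa ÷ (133.322 Pa/torr) = 4065.19 torr

4070 torr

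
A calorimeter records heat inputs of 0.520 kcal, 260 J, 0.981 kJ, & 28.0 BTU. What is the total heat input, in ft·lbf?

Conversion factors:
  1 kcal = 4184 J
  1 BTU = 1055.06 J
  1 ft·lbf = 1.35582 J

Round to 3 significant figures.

2.43×10⁴ ft·lbf

0.520 kcal × 4184 = 2175.68 J
260 J (already J)
0.981 kJ × 1000 = 981 J
28.0 BTU × 1055.06 = 29541.7 J
Sum: 2175.68 + 260 + 981 + 29541.7 = 32958.4 J
In ft·lbf: 32958.4 / 1.35582 = 24308.8 ft·lbf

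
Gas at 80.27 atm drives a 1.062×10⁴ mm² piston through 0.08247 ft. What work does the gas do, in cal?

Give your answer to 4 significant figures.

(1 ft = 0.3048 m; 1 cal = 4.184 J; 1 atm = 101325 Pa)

518.9 cal

80.27 atm → 8.13336×10⁶ Pa
1.062×10⁴ mm² → 0.01062 m²
F = P × A = 8.13336×10⁶ × 0.01062 = 86376.3 N
0.08247 ft → 0.0251369 m
W = F × d = 86376.3 × 0.0251369 = 2171.23 J
In cal: 2171.23 / 4.184 = 518.936 cal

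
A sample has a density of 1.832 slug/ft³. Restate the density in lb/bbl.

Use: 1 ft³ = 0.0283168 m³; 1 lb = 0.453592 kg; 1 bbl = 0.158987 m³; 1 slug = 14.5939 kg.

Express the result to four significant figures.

330.9 lb/bbl

1.832 slug/ft³ × 14.5939 kg/slug ÷ 0.0283168 m³/ft³ = 944.175 kg/m³
944.175 kg/m³ ÷ 0.453592 kg/lb × 0.158987 m³/bbl = 330.94 lb/bbl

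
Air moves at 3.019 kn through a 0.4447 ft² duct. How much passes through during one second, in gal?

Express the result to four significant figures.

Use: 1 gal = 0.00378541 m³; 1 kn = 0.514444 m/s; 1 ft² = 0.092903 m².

3.019 kn × 0.514444 → 1.55311 m/s
0.4447 ft² × 0.092903 → 0.041314 m²
V = v × A × t = 1.55311 m/s × 0.041314 m² × 1 s = 0.0641652 m³
0.0641652 m³ ÷ (0.00378541 m³/gal) = 16.9507 gal

16.95 gal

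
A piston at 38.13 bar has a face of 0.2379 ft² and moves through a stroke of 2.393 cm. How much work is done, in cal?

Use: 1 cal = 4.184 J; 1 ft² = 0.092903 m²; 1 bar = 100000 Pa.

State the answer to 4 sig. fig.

38.13 bar → 3.813×10⁶ Pa
0.2379 ft² → 0.0221016 m²
F = P × A = 3.813×10⁶ × 0.0221016 = 84273.4 N
2.393 cm → 0.02393 m
W = F × d = 84273.4 × 0.02393 = 2016.66 J
In cal: 2016.66 / 4.184 = 481.993 cal

482.0 cal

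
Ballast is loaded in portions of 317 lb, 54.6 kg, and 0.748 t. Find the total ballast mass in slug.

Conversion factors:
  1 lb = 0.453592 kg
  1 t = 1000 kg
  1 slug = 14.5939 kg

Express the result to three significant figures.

317 lb × 0.453592 → 143.789 kg
54.6 kg (already kg)
0.748 t × 1000 → 748 kg
Combined: 143.789 + 54.6 + 748 = 946.389 kg
In slug: 946.389 / 14.5939 = 64.8483 slug

64.8 slug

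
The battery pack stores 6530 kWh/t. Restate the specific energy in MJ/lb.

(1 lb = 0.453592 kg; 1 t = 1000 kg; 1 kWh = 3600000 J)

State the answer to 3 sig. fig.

10.7 MJ/lb

6530 kWh/t × 3600000 J/kWh ÷ 1000 kg/t = 2.3508×10⁷ J/kg
2.3508×10⁷ J/kg ÷ 1000000 J/MJ × 0.453592 kg/lb = 10.663 MJ/lb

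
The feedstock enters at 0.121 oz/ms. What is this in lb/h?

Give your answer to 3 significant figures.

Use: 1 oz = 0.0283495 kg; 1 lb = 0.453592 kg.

0.121 oz/ms × 0.0283495 kg/oz ÷ 0.001 s/ms = 3.43029 kg/s
3.43029 kg/s ÷ 0.453592 kg/lb × 3600 s/h = 27225 lb/h

2.72×10⁴ lb/h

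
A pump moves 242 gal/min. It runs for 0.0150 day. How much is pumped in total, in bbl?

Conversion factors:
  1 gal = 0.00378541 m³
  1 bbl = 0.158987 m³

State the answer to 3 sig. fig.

124 bbl

242 gal/min → 0.0152678 m³/s
0.0150 day → 1296 s
V = Q × t = 0.0152678 × 1296 = 19.7871 m³
In bbl: 19.7871 / 0.158987 = 124.457 bbl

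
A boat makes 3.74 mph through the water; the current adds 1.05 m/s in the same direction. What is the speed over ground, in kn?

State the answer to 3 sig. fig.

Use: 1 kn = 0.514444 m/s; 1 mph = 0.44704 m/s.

3.74 mph × 0.44704 = 1.67193 m/s
1.05 m/s (already m/s)
Total: 1.67193 + 1.05 = 2.72193 m/s
In kn: 2.72193 / 0.514444 = 5.29101 kn

5.29 kn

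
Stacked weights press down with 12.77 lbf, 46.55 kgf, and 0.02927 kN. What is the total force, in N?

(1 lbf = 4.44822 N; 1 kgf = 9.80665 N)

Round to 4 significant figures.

542.6 N

12.77 lbf × 4.44822 = 56.8038 N
46.55 kgf × 9.80665 = 456.5 N
0.02927 kN × 1000 = 29.27 N
Sum: 56.8038 + 456.5 + 29.27 = 542.574 N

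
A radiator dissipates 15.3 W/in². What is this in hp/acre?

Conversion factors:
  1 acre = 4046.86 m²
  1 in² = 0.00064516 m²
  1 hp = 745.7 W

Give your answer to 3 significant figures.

1.29×10⁵ hp/acre

15.3 W/in² ÷ 0.00064516 m²/in² = 23715 W/m²
23715 W/m² ÷ 745.7 W/hp × 4046.86 m²/acre = 128700 hp/acre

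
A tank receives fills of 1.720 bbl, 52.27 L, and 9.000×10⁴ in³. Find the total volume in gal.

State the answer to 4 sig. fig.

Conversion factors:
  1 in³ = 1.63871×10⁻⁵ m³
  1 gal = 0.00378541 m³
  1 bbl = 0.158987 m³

475.7 gal

1.720 bbl × 0.158987 = 0.273458 m³
52.27 L × 0.001 = 0.05227 m³
9.000×10⁴ in³ × 1.63871×10⁻⁵ = 1.47484 m³
Total: 0.273458 + 0.05227 + 1.47484 = 1.80057 m³
In gal: 1.80057 / 0.00378541 = 475.66 gal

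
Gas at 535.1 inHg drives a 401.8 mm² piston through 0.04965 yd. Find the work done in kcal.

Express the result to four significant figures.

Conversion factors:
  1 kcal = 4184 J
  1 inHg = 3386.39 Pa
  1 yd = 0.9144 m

0.007900 kcal

535.1 inHg → 1.81206×10⁶ Pa
401.8 mm² → 4.018×10⁻⁴ m²
F = P × A = 1.81206×10⁶ × 4.018×10⁻⁴ = 728.086 N
0.04965 yd → 0.0454 m
W = F × d = 728.086 × 0.0454 = 33.0551 J
In kcal: 33.0551 / 4184 = 0.00790036 kcal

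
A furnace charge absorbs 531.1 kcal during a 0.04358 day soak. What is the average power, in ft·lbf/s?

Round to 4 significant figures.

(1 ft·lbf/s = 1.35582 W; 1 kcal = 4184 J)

435.3 ft·lbf/s

531.1 kcal × 4184 → 2.22212×10⁶ J
0.04358 day × 86400 → 3765.31 s
P = E / t = 2.22212×10⁶ J / 3765.31 s = 590.156 W
590.156 W ÷ (1.35582 W/ft·lbf/s) = 435.276 ft·lbf/s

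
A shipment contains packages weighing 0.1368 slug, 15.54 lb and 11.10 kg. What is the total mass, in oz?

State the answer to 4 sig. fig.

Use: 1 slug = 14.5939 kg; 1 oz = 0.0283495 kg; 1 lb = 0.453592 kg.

710.6 oz

0.1368 slug × 14.5939 → 1.99645 kg
15.54 lb × 0.453592 → 7.04882 kg
11.10 kg (already kg)
Total: 1.99645 + 7.04882 + 11.1 = 20.1453 kg
In oz: 20.1453 / 0.0283495 = 710.605 oz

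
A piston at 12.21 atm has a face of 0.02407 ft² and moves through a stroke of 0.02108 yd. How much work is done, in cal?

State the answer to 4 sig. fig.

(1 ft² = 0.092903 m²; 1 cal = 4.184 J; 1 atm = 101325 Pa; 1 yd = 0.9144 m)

12.75 cal

12.21 atm → 1.23718×10⁶ Pa
0.02407 ft² → 0.00223618 m²
F = P × A = 1.23718×10⁶ × 0.00223618 = 2766.56 N
0.02108 yd → 0.0192756 m
W = F × d = 2766.56 × 0.0192756 = 53.3271 J
In cal: 53.3271 / 4.184 = 12.7455 cal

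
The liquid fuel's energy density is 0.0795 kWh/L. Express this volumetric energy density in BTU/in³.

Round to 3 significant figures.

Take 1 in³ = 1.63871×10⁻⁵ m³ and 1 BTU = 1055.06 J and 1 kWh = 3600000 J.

4.45 BTU/in³

0.0795 kWh/L × 3600000 J/kWh ÷ 0.001 m³/L = 2.862×10⁸ J/m³
2.862×10⁸ J/m³ ÷ 1055.06 J/BTU × 1.63871×10⁻⁵ m³/in³ = 4.44523 BTU/in³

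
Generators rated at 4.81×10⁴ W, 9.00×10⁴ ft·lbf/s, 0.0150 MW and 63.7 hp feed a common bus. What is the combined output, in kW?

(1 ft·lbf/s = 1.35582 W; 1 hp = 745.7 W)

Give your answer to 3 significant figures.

4.81×10⁴ W (already W)
9.00×10⁴ ft·lbf/s × 1.35582 = 122024 W
0.0150 MW × 1000000 = 15000 W
63.7 hp × 745.7 = 47501.1 W
Combined: 48100 + 122024 + 15000 + 47501.1 = 232625 W
In kW: 232625 / 1000 = 232.625 kW

233 kW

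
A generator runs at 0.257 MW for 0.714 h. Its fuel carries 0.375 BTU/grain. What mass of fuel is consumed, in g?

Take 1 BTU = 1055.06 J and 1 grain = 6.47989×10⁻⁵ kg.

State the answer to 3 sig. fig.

1.08×10⁵ g

0.257 MW → 257000 W
0.714 h → 2570.4 s
E = P × t = 257000 × 2570.4 = 6.60593×10⁸ J
0.375 BTU/grain → 6.10577×10⁶ J/kg
m = E / e_s = 6.60593×10⁸ / 6.10577×10⁶ = 108.192 kg
In g: 108.192 / 0.001 = 108192 g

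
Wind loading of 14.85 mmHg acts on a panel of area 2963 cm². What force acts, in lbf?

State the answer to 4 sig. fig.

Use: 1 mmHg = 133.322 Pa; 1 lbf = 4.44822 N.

131.9 lbf

14.85 mmHg × 133.322 → 1979.83 Pa
2963 cm² × 0.0001 → 0.2963 m²
F = P × A = 1979.83 Pa × 0.2963 m² = 586.624 N
586.624 N ÷ (4.44822 N/lbf) = 131.878 lbf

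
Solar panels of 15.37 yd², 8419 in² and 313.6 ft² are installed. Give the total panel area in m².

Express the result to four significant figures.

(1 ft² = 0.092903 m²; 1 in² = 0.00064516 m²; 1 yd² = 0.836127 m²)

47.42 m²

15.37 yd² × 0.836127 → 12.8513 m²
8419 in² × 0.00064516 → 5.4316 m²
313.6 ft² × 0.092903 → 29.1344 m²
Combined: 12.8513 + 5.4316 + 29.1344 = 47.4173 m²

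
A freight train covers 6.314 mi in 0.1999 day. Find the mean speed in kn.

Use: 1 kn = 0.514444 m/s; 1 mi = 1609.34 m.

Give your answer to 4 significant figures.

6.314 mi × 1609.34 = 10161.4 m
0.1999 day × 86400 = 17271.4 s
v = d / t = 10161.4 m / 17271.4 s = 0.588337 m/s
0.588337 m/s ÷ (0.514444 m/s/kn) = 1.14364 kn

1.144 kn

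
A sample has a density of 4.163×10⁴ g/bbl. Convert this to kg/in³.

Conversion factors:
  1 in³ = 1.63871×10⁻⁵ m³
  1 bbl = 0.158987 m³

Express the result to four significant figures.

4.163×10⁴ g/bbl × 0.001 kg/g ÷ 0.158987 m³/bbl = 261.845 kg/m³
261.845 kg/m³ × 1.63871×10⁻⁵ m³/in³ = 0.00429088 kg/in³

0.004291 kg/in³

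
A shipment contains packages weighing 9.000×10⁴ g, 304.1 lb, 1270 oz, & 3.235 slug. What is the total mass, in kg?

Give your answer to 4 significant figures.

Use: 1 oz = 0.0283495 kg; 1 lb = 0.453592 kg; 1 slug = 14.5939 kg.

9.000×10⁴ g × 0.001 → 90 kg
304.1 lb × 0.453592 → 137.937 kg
1270 oz × 0.0283495 → 36.0039 kg
3.235 slug × 14.5939 → 47.2113 kg
Sum: 90 + 137.937 + 36.0039 + 47.2113 = 311.152 kg

311.2 kg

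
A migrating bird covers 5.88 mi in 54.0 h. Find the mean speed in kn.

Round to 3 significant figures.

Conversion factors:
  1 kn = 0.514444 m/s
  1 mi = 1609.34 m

5.88 mi × 1609.34 → 9462.92 m
54.0 h × 3600 → 194400 s
v = d / t = 9462.92 m / 194400 s = 0.0486776 m/s
0.0486776 m/s ÷ (0.514444 m/s/kn) = 0.0946218 kn

0.0946 kn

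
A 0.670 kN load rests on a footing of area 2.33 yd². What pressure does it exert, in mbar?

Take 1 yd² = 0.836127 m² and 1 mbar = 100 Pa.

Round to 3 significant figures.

3.44 mbar

0.670 kN × 1000 → 670 N
2.33 yd² × 0.836127 → 1.94818 m²
P = F / A = 670 N / 1.94818 m² = 343.911 Pa
343.911 Pa ÷ (100 Pa/mbar) = 3.43911 mbar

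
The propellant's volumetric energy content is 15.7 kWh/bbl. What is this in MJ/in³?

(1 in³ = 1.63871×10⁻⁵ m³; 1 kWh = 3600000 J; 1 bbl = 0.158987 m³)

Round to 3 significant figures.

0.00583 MJ/in³

15.7 kWh/bbl × 3600000 J/kWh ÷ 0.158987 m³/bbl = 3.55501×10⁸ J/m³
3.55501×10⁸ J/m³ ÷ 1000000 J/MJ × 1.63871×10⁻⁵ m³/in³ = 0.00582563 MJ/in³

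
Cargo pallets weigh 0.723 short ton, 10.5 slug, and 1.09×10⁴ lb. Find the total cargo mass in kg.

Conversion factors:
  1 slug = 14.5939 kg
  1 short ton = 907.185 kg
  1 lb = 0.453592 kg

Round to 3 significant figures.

0.723 short ton × 907.185 = 655.895 kg
10.5 slug × 14.5939 = 153.236 kg
1.09×10⁴ lb × 0.453592 = 4944.15 kg
Combined: 655.895 + 153.236 + 4944.15 = 5753.28 kg

5750 kg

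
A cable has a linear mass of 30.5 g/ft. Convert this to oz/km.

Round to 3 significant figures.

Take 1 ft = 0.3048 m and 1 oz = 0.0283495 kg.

3530 oz/km

30.5 g/ft × 0.001 kg/g ÷ 0.3048 m/ft = 0.100066 kg/m
0.100066 kg/m ÷ 0.0283495 kg/oz × 1000 m/km = 3529.73 oz/km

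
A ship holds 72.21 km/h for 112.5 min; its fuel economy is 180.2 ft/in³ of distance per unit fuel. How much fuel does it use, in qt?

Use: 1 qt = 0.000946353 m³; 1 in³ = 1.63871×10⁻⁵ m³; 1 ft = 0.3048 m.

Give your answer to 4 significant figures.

42.69 qt

72.21 km/h → 20.0583 m/s
112.5 min → 6750 s
d = v × t = 20.0583 × 6750 = 135394 m
180.2 ft/in³ → 3.35172×10⁶ m/m³
V = d / (distance per unit fuel) = 135394 / 3.35172×10⁶ = 0.0403954 m³
In qt: 0.0403954 / 0.000946353 = 42.6853 qt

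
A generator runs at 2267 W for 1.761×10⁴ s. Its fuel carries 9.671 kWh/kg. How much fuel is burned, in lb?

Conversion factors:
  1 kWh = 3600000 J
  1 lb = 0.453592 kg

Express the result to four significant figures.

E = P × t = 2267 × 17610 = 3.99219×10⁷ J
9.671 kWh/kg → 3.48156×10⁷ J/kg
m = E / e_s = 3.99219×10⁷ / 3.48156×10⁷ = 1.14667 kg
In lb: 1.14667 / 0.453592 = 2.52798 lb

2.528 lb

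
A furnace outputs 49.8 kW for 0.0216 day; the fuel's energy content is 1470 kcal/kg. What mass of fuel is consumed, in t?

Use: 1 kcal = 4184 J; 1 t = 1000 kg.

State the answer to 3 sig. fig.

49.8 kW → 49800 W
0.0216 day → 1866.24 s
E = P × t = 49800 × 1866.24 = 9.29388×10⁷ J
1470 kcal/kg → 6.15048×10⁶ J/kg
m = E / e_s = 9.29388×10⁷ / 6.15048×10⁶ = 15.1108 kg
In t: 15.1108 / 1000 = 0.0151108 t

0.0151 t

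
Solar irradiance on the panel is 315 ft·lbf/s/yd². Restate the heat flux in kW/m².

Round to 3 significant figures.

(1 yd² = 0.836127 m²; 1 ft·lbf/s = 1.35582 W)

315 ft·lbf/s/yd² × 1.35582 W/ft·lbf/s ÷ 0.836127 m²/yd² = 510.788 W/m²
510.788 W/m² ÷ 1000 W/kW = 0.510788 kW/m²

0.511 kW/m²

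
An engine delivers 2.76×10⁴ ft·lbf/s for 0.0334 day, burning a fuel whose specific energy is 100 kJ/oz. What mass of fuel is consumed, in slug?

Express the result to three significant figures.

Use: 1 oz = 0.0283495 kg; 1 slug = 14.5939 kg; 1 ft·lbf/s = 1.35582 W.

2.76×10⁴ ft·lbf/s → 37420.6 W
0.0334 day → 2885.76 s
E = P × t = 37420.6 × 2885.76 = 1.07987×10⁸ J
100 kJ/oz → 3.5274×10⁶ J/kg
m = E / e_s = 1.07987×10⁸ / 3.5274×10⁶ = 30.6138 kg
In slug: 30.6138 / 14.5939 = 2.09771 slug

2.10 slug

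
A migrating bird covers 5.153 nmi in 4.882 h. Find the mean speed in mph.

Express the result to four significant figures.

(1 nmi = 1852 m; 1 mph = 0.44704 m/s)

1.215 mph

5.153 nmi × 1852 → 9543.36 m
4.882 h × 3600 → 17575.2 s
v = d / t = 9543.36 m / 17575.2 s = 0.543002 m/s
0.543002 m/s ÷ (0.44704 m/s/mph) = 1.21466 mph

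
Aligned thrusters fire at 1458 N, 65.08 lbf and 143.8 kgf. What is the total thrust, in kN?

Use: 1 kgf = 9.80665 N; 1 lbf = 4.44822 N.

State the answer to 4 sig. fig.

3.158 kN

1458 N (already N)
65.08 lbf × 4.44822 = 289.49 N
143.8 kgf × 9.80665 = 1410.2 N
Total: 1458 + 289.49 + 1410.2 = 3157.69 N
In kN: 3157.69 / 1000 = 3.15769 kN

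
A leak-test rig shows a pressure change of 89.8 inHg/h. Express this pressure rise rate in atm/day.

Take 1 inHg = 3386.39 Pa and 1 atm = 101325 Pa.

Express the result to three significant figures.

89.8 inHg/h × 3386.39 Pa/inHg ÷ 3600 s/h = 84.4716 Pa/s
84.4716 Pa/s ÷ 101325 Pa/atm × 86400 s/day = 72.0291 atm/day

72.0 atm/day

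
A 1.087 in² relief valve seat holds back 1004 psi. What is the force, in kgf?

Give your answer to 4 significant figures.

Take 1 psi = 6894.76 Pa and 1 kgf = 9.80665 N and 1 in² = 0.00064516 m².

495.0 kgf

1004 psi × 6894.76 → 6.92234×10⁶ Pa
1.087 in² × 0.00064516 → 7.01289×10⁻⁴ m²
F = P × A = 6.92234×10⁶ Pa × 7.01289×10⁻⁴ m² = 4854.56 N
4854.56 N ÷ (9.80665 N/kgf) = 495.027 kgf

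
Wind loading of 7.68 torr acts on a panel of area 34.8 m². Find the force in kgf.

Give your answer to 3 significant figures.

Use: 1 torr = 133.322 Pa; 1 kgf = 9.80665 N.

7.68 torr × 133.322 → 1023.91 Pa
F = P × A = 1023.91 Pa × 34.8 m² = 35632.1 N
35632.1 N ÷ (9.80665 N/kgf) = 3633.46 kgf

3630 kgf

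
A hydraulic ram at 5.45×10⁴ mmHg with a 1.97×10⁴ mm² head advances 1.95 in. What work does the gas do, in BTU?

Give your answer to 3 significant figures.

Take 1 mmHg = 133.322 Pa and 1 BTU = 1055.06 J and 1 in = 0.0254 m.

5.45×10⁴ mmHg → 7.26605×10⁶ Pa
1.97×10⁴ mm² → 0.0197 m²
F = P × A = 7.26605×10⁶ × 0.0197 = 143141 N
1.95 in → 0.04953 m
W = F × d = 143141 × 0.04953 = 7089.77 J
In BTU: 7089.77 / 1055.06 = 6.71978 BTU

6.72 BTU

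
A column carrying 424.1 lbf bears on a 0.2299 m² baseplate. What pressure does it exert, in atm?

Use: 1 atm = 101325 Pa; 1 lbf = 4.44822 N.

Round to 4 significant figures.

424.1 lbf × 4.44822 → 1886.49 N
P = F / A = 1886.49 N / 0.2299 m² = 8205.7 Pa
8205.7 Pa ÷ (101325 Pa/atm) = 0.080984 atm

0.08098 atm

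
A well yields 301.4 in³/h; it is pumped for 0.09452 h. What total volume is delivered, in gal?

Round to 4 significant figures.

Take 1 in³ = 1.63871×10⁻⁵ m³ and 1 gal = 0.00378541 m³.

301.4 in³/h → 1.37196×10⁻⁶ m³/s
0.09452 h → 340.272 s
V = Q × t = 1.37196×10⁻⁶ × 340.272 = 4.6684×10⁻⁴ m³
In gal: 4.6684×10⁻⁴ / 0.00378541 = 0.123326 gal

0.1233 gal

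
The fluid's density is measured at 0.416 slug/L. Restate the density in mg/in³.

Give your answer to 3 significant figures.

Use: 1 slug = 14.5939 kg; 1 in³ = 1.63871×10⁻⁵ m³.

0.416 slug/L × 14.5939 kg/slug ÷ 0.001 m³/L = 6071.06 kg/m³
6071.06 kg/m³ ÷ 10⁻⁶ kg/mg × 1.63871×10⁻⁵ m³/in³ = 99487.1 mg/in³

9.95×10⁴ mg/in³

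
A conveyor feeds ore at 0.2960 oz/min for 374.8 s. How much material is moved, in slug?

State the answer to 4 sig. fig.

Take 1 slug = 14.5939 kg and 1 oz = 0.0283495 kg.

0.003592 slug

0.2960 oz/min → 1.39858×10⁻⁴ kg/s
m = ṁ × t = 1.39858×10⁻⁴ × 374.8 = 0.0524188 kg
In slug: 0.0524188 / 14.5939 = 0.00359183 slug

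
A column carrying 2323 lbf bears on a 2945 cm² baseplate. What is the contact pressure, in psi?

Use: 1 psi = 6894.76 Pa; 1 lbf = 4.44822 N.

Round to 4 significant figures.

5.089 psi

2323 lbf × 4.44822 → 10333.2 N
2945 cm² × 0.0001 → 0.2945 m²
P = F / A = 10333.2 N / 0.2945 m² = 35087.3 Pa
35087.3 Pa ÷ (6894.76 Pa/psi) = 5.08898 psi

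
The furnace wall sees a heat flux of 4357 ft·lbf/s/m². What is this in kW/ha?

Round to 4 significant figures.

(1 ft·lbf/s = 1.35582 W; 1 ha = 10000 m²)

5.907×10⁴ kW/ha

4357 ft·lbf/s/m² × 1.35582 W/ft·lbf/s = 5907.31 W/m²
5907.31 W/m² ÷ 1000 W/kW × 10000 m²/ha = 59073.1 kW/ha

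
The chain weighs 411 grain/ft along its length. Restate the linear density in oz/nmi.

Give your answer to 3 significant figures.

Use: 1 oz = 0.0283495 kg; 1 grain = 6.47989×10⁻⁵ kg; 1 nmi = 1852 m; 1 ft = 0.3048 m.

411 grain/ft × 6.47989×10⁻⁵ kg/grain ÷ 0.3048 m/ft = 0.0873765 kg/m
0.0873765 kg/m ÷ 0.0283495 kg/oz × 1852 m/nmi = 5708.08 oz/nmi

5710 oz/nmi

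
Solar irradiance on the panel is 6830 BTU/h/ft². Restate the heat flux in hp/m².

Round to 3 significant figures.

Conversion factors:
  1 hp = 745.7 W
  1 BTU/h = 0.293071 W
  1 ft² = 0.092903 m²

6830 BTU/h/ft² × 0.293071 W/BTU/h ÷ 0.092903 m²/ft² = 21545.9 W/m²
21545.9 W/m² ÷ 745.7 W/hp = 28.8935 hp/m²

28.9 hp/m²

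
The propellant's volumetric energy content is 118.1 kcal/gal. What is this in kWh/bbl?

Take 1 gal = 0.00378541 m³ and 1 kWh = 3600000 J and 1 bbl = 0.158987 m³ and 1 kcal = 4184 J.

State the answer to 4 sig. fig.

5.765 kWh/bbl

118.1 kcal/gal × 4184 J/kcal ÷ 0.00378541 m³/gal = 1.30536×10⁸ J/m³
1.30536×10⁸ J/m³ ÷ 3600000 J/kWh × 0.158987 m³/bbl = 5.76487 kWh/bbl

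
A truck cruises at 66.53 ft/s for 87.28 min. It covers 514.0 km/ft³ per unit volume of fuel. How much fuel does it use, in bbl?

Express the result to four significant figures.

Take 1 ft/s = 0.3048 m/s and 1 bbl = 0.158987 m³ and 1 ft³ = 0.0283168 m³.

66.53 ft/s → 20.2783 m/s
87.28 min → 5236.8 s
d = v × t = 20.2783 × 5236.8 = 106193 m
514.0 km/ft³ → 1.81518×10⁷ m/m³
V = d / (distance per unit fuel) = 106193 / 1.81518×10⁷ = 0.00585027 m³
In bbl: 0.00585027 / 0.158987 = 0.0367972 bbl

0.03680 bbl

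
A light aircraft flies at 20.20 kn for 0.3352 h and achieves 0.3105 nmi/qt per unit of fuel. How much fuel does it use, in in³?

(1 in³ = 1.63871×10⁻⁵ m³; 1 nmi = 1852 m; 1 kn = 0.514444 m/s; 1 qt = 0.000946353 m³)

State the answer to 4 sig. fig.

20.20 kn → 10.3918 m/s
0.3352 h → 1206.72 s
d = v × t = 10.3918 × 1206.72 = 12540 m
0.3105 nmi/qt → 607644 m/m³
V = d / (distance per unit fuel) = 12540 / 607644 = 0.0206371 m³
In in³: 0.0206371 / 1.63871×10⁻⁵ = 1259.35 in³

1259 in³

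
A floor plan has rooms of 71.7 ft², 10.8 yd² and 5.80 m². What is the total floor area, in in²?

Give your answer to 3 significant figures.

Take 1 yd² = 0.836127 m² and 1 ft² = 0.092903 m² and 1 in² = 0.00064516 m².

3.33×10⁴ in²

71.7 ft² × 0.092903 → 6.66115 m²
10.8 yd² × 0.836127 → 9.03017 m²
5.80 m² (already m²)
Combined: 6.66115 + 9.03017 + 5.8 = 21.4913 m²
In in²: 21.4913 / 0.00064516 = 33311.6 in²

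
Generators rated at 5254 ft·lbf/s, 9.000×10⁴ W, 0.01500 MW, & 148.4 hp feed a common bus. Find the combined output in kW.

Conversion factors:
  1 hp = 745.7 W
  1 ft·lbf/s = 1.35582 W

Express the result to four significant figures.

222.8 kW

5254 ft·lbf/s × 1.35582 → 7123.48 W
9.000×10⁴ W (already W)
0.01500 MW × 1000000 → 15000 W
148.4 hp × 745.7 → 110662 W
Sum: 7123.48 + 90000 + 15000 + 110662 = 222785 W
In kW: 222785 / 1000 = 222.785 kW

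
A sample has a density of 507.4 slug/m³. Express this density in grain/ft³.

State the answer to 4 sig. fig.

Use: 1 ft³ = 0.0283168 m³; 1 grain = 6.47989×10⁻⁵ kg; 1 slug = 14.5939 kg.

507.4 slug/m³ × 14.5939 kg/slug = 7404.94 kg/m³
7404.94 kg/m³ ÷ 6.47989×10⁻⁵ kg/grain × 0.0283168 m³/ft³ = 3.23592×10⁶ grain/ft³

3.236×10⁶ grain/ft³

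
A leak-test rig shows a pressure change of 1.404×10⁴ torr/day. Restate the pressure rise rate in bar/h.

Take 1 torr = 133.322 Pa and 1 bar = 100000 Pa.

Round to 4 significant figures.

0.7799 bar/h

1.404×10⁴ torr/day × 133.322 Pa/torr ÷ 86400 s/day = 21.6648 Pa/s
21.6648 Pa/s ÷ 100000 Pa/bar × 3600 s/h = 0.779933 bar/h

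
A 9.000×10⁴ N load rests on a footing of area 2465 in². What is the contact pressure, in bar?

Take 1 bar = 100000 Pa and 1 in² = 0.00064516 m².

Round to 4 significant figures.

2465 in² × 0.00064516 → 1.59032 m²
P = F / A = 90000 N / 1.59032 m² = 56592.4 Pa
56592.4 Pa ÷ (100000 Pa/bar) = 0.565924 bar

0.5659 bar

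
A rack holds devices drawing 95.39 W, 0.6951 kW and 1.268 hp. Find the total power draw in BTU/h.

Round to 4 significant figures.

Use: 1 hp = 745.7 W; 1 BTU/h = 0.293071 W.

5924 BTU/h

95.39 W (already W)
0.6951 kW × 1000 → 695.1 W
1.268 hp × 745.7 → 945.548 W
Combined: 95.39 + 695.1 + 945.548 = 1736.04 W
In BTU/h: 1736.04 / 0.293071 = 5923.62 BTU/h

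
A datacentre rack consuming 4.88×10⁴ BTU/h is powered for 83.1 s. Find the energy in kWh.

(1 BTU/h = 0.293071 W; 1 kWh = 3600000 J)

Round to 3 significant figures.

0.330 kWh

4.88×10⁴ BTU/h × 0.293071 → 14301.9 W
E = P × t = 14301.9 W × 83.1 s = 1.18849×10⁶ J
1.18849×10⁶ J ÷ (3600000 J/kWh) = 0.330136 kWh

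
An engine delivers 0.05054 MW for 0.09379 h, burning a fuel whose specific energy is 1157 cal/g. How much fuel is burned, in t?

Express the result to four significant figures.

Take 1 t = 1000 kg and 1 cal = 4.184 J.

0.05054 MW → 50540 W
0.09379 h → 337.644 s
E = P × t = 50540 × 337.644 = 1.70645×10⁷ J
1157 cal/g → 4.84089×10⁶ J/kg
m = E / e_s = 1.70645×10⁷ / 4.84089×10⁶ = 3.52507 kg
In t: 3.52507 / 1000 = 0.00352507 t

0.003525 t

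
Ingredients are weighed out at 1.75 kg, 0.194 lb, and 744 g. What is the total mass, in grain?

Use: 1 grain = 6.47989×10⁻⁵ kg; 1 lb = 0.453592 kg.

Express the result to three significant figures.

3.98×10⁴ grain

1.75 kg (already kg)
0.194 lb × 0.453592 → 0.0879968 kg
744 g × 0.001 → 0.744 kg
Total: 1.75 + 0.0879968 + 0.744 = 2.582 kg
In grain: 2.582 / 6.47989×10⁻⁵ = 39846.4 grain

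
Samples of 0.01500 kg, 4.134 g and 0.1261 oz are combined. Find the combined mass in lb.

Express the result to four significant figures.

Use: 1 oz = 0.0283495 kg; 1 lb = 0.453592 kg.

0.01500 kg (already kg)
4.134 g × 0.001 → 0.004134 kg
0.1261 oz × 0.0283495 → 0.00357487 kg
Combined: 0.015 + 0.004134 + 0.00357487 = 0.0227089 kg
In lb: 0.0227089 / 0.453592 = 0.0500646 lb

0.05006 lb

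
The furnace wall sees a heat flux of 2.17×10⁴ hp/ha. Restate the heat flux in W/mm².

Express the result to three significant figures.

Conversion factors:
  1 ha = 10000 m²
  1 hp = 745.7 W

0.00162 W/mm²

2.17×10⁴ hp/ha × 745.7 W/hp ÷ 10000 m²/ha = 1618.17 W/m²
1618.17 W/m² × 10⁻⁶ m²/mm² = 0.00161817 W/mm²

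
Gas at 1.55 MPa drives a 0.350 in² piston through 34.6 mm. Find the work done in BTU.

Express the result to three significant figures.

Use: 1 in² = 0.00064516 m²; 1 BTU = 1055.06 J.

0.0115 BTU

1.55 MPa → 1.55×10⁶ Pa
0.350 in² → 2.25806×10⁻⁴ m²
F = P × A = 1.55×10⁶ × 2.25806×10⁻⁴ = 349.999 N
34.6 mm → 0.0346 m
W = F × d = 349.999 × 0.0346 = 12.11 J
In BTU: 12.11 / 1055.06 = 0.011478 BTU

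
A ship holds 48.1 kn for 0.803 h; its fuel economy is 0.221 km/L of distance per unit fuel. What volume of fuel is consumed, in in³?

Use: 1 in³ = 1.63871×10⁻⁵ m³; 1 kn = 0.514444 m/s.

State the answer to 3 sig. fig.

48.1 kn → 24.7448 m/s
0.803 h → 2890.8 s
d = v × t = 24.7448 × 2890.8 = 71532.3 m
0.221 km/L → 221000 m/m³
V = d / (distance per unit fuel) = 71532.3 / 221000 = 0.323676 m³
In in³: 0.323676 / 1.63871×10⁻⁵ = 19751.9 in³

1.98×10⁴ in³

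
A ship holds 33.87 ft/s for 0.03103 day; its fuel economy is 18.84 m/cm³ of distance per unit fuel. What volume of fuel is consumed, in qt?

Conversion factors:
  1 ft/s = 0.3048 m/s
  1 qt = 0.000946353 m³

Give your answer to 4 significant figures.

33.87 ft/s → 10.3236 m/s
0.03103 day → 2680.99 s
d = v × t = 10.3236 × 2680.99 = 27677.5 m
18.84 m/cm³ → 1.884×10⁷ m/m³
V = d / (distance per unit fuel) = 27677.5 / 1.884×10⁷ = 0.00146908 m³
In qt: 0.00146908 / 0.000946353 = 1.55236 qt

1.552 qt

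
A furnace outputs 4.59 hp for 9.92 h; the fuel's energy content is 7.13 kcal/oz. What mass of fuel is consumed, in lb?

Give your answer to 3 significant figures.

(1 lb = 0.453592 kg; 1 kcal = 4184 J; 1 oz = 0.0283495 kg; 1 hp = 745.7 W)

256 lb

4.59 hp → 3422.76 W
9.92 h → 35712 s
E = P × t = 3422.76 × 35712 = 1.22234×10⁸ J
7.13 kcal/oz → 1.05229×10⁶ J/kg
m = E / e_s = 1.22234×10⁸ / 1.05229×10⁶ = 116.16 kg
In lb: 116.16 / 0.453592 = 256.089 lb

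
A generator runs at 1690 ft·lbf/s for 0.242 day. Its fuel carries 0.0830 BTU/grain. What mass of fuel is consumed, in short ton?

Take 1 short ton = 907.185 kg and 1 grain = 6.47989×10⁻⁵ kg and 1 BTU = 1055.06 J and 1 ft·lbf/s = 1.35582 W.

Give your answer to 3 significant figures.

0.0391 short ton

1690 ft·lbf/s → 2291.34 W
0.242 day → 20908.8 s
E = P × t = 2291.34 × 20908.8 = 4.79092×10⁷ J
0.0830 BTU/grain → 1.35141×10⁶ J/kg
m = E / e_s = 4.79092×10⁷ / 1.35141×10⁶ = 35.4513 kg
In short ton: 35.4513 / 907.185 = 0.0390784 short ton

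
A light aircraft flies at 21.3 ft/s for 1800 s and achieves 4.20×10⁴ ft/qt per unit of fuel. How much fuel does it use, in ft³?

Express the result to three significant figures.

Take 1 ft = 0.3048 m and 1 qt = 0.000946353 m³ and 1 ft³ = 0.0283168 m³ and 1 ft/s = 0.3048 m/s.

0.0305 ft³

21.3 ft/s → 6.49224 m/s
d = v × t = 6.49224 × 1800 = 11686 m
4.20×10⁴ ft/qt → 1.35273×10⁷ m/m³
V = d / (distance per unit fuel) = 11686 / 1.35273×10⁷ = 8.63883×10⁻⁴ m³
In ft³: 8.63883×10⁻⁴ / 0.0283168 = 0.0305078 ft³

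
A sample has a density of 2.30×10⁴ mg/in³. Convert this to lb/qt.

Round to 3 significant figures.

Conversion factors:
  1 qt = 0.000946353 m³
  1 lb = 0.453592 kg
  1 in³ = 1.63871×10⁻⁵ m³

2.30×10⁴ mg/in³ × 10⁻⁶ kg/mg ÷ 1.63871×10⁻⁵ m³/in³ = 1403.54 kg/m³
1403.54 kg/m³ ÷ 0.453592 kg/lb × 0.000946353 m³/qt = 2.92828 lb/qt

2.93 lb/qt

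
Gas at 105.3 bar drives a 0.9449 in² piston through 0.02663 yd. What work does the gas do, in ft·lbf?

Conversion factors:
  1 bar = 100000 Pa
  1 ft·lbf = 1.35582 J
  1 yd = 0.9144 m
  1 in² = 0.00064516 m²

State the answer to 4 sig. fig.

105.3 bar → 1.053×10⁷ Pa
0.9449 in² → 6.09612×10⁻⁴ m²
F = P × A = 1.053×10⁷ × 6.09612×10⁻⁴ = 6419.21 N
0.02663 yd → 0.0243505 m
W = F × d = 6419.21 × 0.0243505 = 156.311 J
In ft·lbf: 156.311 / 1.35582 = 115.289 ft·lbf

115.3 ft·lbf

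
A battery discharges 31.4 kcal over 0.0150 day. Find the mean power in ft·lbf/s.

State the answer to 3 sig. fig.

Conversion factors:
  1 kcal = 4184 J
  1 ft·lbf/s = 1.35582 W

74.8 ft·lbf/s

31.4 kcal × 4184 = 131378 J
0.0150 day × 86400 = 1296 s
P = E / t = 131378 J / 1296 s = 101.372 W
101.372 W ÷ (1.35582 W/ft·lbf/s) = 74.768 ft·lbf/s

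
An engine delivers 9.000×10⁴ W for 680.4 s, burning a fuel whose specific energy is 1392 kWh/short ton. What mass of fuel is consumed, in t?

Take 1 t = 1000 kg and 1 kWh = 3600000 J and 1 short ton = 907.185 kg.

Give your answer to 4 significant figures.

0.01109 t

E = P × t = 90000 × 680.4 = 6.1236×10⁷ J
1392 kWh/short ton → 5.5239×10⁶ J/kg
m = E / e_s = 6.1236×10⁷ / 5.5239×10⁶ = 11.0856 kg
In t: 11.0856 / 1000 = 0.0110856 t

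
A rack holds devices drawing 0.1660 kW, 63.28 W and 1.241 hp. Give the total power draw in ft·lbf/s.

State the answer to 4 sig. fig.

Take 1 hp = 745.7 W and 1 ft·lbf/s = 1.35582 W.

0.1660 kW × 1000 = 166 W
63.28 W (already W)
1.241 hp × 745.7 = 925.414 W
Total: 166 + 63.28 + 925.414 = 1154.69 W
In ft·lbf/s: 1154.69 / 1.35582 = 851.654 ft·lbf/s

851.7 ft·lbf/s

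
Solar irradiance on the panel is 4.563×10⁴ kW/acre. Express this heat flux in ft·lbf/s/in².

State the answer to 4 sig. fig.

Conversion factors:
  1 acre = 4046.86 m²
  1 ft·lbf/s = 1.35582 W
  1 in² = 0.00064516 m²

5.365 ft·lbf/s/in²

4.563×10⁴ kW/acre × 1000 W/kW ÷ 4046.86 m²/acre = 11275.4 W/m²
11275.4 W/m² ÷ 1.35582 W/ft·lbf/s × 0.00064516 m²/in² = 5.36534 ft·lbf/s/in²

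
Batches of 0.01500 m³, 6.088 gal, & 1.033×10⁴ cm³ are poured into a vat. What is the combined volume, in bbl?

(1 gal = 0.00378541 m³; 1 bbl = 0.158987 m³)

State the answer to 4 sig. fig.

0.3043 bbl

0.01500 m³ (already m³)
6.088 gal × 0.00378541 = 0.0230456 m³
1.033×10⁴ cm³ × 10⁻⁶ = 0.01033 m³
Combined: 0.015 + 0.0230456 + 0.01033 = 0.0483756 m³
In bbl: 0.0483756 / 0.158987 = 0.304274 bbl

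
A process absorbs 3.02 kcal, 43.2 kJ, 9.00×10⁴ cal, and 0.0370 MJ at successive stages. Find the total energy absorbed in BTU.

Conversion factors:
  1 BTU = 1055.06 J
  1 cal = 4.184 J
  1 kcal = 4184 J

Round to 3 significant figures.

3.02 kcal × 4184 = 12635.7 J
43.2 kJ × 1000 = 43200 J
9.00×10⁴ cal × 4.184 = 376560 J
0.0370 MJ × 1000000 = 37000 J
Total: 12635.7 + 43200 + 376560 + 37000 = 469396 J
In BTU: 469396 / 1055.06 = 444.9 BTU

445 BTU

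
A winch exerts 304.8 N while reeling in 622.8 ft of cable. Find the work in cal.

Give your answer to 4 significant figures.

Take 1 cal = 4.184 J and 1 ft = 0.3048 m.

1.383×10⁴ cal

622.8 ft × 0.3048 = 189.829 m
W = F × d = 304.8 N × 189.829 m = 57859.9 J
57859.9 J ÷ (4.184 J/cal) = 13828.8 cal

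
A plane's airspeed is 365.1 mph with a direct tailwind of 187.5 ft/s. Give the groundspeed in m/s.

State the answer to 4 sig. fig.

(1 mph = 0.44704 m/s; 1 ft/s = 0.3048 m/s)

365.1 mph × 0.44704 = 163.214 m/s
187.5 ft/s × 0.3048 = 57.15 m/s
Total: 163.214 + 57.15 = 220.364 m/s

220.4 m/s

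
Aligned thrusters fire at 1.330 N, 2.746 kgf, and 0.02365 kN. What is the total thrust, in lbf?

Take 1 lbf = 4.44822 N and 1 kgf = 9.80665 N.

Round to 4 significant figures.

11.67 lbf

1.330 N (already N)
2.746 kgf × 9.80665 = 26.9291 N
0.02365 kN × 1000 = 23.65 N
Combined: 1.33 + 26.9291 + 23.65 = 51.9091 N
In lbf: 51.9091 / 4.44822 = 11.6696 lbf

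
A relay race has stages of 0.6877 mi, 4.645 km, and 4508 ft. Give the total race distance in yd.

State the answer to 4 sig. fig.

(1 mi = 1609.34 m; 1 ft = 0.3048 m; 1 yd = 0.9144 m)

0.6877 mi × 1609.34 = 1106.74 m
4.645 km × 1000 = 4645 m
4508 ft × 0.3048 = 1374.04 m
Total: 1106.74 + 4645 + 1374.04 = 7125.78 m
In yd: 7125.78 / 0.9144 = 7792.85 yd

7793 yd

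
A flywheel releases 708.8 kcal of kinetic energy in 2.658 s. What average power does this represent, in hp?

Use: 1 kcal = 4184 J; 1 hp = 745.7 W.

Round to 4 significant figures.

708.8 kcal × 4184 → 2.96562×10⁶ J
P = E / t = 2.96562×10⁶ J / 2.658 s = 1.11573×10⁶ W
1.11573×10⁶ W ÷ (745.7 W/hp) = 1496.22 hp

1496 hp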